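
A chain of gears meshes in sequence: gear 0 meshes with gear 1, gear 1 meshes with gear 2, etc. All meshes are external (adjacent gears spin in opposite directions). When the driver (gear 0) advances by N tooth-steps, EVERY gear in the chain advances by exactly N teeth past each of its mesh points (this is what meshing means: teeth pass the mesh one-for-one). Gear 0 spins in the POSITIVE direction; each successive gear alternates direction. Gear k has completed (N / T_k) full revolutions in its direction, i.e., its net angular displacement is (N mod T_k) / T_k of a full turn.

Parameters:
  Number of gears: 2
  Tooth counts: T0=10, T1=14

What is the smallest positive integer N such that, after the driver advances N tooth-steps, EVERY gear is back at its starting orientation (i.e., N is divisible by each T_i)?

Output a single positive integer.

Answer: 70

Derivation:
Gear k returns to start when N is a multiple of T_k.
All gears at start simultaneously when N is a common multiple of [10, 14]; the smallest such N is lcm(10, 14).
Start: lcm = T0 = 10
Fold in T1=14: gcd(10, 14) = 2; lcm(10, 14) = 10 * 14 / 2 = 140 / 2 = 70
Full cycle length = 70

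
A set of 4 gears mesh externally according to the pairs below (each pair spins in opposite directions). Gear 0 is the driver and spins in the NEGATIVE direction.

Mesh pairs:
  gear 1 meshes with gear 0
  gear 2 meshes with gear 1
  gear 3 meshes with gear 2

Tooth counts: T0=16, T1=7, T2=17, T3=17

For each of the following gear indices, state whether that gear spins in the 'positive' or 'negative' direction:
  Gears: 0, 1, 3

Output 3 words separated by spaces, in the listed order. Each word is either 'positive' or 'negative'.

Answer: negative positive positive

Derivation:
Gear 0 (driver): negative (depth 0)
  gear 1: meshes with gear 0 -> depth 1 -> positive (opposite of gear 0)
  gear 2: meshes with gear 1 -> depth 2 -> negative (opposite of gear 1)
  gear 3: meshes with gear 2 -> depth 3 -> positive (opposite of gear 2)
Queried indices 0, 1, 3 -> negative, positive, positive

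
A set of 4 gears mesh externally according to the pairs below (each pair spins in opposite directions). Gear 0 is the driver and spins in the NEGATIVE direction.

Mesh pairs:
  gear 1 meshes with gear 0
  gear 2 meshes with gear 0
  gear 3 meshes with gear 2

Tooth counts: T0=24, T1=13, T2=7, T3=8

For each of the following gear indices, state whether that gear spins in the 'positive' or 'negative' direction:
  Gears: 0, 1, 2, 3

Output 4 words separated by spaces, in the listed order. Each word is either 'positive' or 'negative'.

Gear 0 (driver): negative (depth 0)
  gear 1: meshes with gear 0 -> depth 1 -> positive (opposite of gear 0)
  gear 2: meshes with gear 0 -> depth 1 -> positive (opposite of gear 0)
  gear 3: meshes with gear 2 -> depth 2 -> negative (opposite of gear 2)
Queried indices 0, 1, 2, 3 -> negative, positive, positive, negative

Answer: negative positive positive negative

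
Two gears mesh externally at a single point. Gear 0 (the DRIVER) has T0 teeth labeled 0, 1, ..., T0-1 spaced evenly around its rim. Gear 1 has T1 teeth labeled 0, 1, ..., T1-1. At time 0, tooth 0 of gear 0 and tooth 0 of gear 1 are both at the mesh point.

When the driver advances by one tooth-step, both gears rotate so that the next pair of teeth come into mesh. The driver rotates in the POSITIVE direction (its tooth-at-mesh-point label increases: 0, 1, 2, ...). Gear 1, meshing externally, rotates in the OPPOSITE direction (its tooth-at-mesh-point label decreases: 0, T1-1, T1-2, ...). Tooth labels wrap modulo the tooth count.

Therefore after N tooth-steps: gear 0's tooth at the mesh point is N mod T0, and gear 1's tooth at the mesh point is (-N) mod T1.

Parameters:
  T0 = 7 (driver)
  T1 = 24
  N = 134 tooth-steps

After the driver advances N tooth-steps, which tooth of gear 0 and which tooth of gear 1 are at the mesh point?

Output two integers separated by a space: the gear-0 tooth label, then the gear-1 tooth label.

Answer: 1 10

Derivation:
Gear 0 (driver, T0=7): tooth at mesh = N mod T0
  134 = 19 * 7 + 1, so 134 mod 7 = 1
  gear 0 tooth = 1
Gear 1 (driven, T1=24): tooth at mesh = (-N) mod T1
  134 = 5 * 24 + 14, so 134 mod 24 = 14
  (-134) mod 24 = (-14) mod 24 = 24 - 14 = 10
Mesh after 134 steps: gear-0 tooth 1 meets gear-1 tooth 10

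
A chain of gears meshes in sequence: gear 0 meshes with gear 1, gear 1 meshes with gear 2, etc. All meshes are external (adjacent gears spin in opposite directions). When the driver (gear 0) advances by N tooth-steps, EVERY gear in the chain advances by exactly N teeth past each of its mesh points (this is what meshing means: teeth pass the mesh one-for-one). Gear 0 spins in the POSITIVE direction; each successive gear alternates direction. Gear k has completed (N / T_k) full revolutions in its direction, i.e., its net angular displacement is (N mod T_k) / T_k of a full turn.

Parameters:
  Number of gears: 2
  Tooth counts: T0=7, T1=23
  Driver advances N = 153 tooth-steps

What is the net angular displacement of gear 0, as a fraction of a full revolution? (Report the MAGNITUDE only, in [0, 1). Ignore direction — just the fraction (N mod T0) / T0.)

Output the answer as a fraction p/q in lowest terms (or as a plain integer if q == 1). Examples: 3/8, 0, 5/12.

Answer: 6/7

Derivation:
Chain of 2 gears, tooth counts: [7, 23]
  gear 0: T0=7, direction=positive, advance = 153 mod 7 = 6 teeth = 6/7 turn
  gear 1: T1=23, direction=negative, advance = 153 mod 23 = 15 teeth = 15/23 turn
Gear 0: 153 mod 7 = 6
Fraction = 6 / 7 = 6/7 (gcd(6,7)=1) = 6/7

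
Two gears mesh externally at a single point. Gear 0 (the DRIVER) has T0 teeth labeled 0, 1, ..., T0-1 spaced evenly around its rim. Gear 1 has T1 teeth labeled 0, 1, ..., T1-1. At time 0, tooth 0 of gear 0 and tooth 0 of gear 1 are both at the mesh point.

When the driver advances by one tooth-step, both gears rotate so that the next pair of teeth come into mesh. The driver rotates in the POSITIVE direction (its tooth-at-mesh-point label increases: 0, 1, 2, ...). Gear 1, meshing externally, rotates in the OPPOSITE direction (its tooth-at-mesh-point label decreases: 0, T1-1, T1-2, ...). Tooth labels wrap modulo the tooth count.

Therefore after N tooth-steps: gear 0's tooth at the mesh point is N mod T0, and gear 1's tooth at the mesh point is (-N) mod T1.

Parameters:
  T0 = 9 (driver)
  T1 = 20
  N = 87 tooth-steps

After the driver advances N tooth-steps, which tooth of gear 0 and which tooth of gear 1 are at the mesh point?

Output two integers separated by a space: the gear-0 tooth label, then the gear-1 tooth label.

Answer: 6 13

Derivation:
Gear 0 (driver, T0=9): tooth at mesh = N mod T0
  87 = 9 * 9 + 6, so 87 mod 9 = 6
  gear 0 tooth = 6
Gear 1 (driven, T1=20): tooth at mesh = (-N) mod T1
  87 = 4 * 20 + 7, so 87 mod 20 = 7
  (-87) mod 20 = (-7) mod 20 = 20 - 7 = 13
Mesh after 87 steps: gear-0 tooth 6 meets gear-1 tooth 13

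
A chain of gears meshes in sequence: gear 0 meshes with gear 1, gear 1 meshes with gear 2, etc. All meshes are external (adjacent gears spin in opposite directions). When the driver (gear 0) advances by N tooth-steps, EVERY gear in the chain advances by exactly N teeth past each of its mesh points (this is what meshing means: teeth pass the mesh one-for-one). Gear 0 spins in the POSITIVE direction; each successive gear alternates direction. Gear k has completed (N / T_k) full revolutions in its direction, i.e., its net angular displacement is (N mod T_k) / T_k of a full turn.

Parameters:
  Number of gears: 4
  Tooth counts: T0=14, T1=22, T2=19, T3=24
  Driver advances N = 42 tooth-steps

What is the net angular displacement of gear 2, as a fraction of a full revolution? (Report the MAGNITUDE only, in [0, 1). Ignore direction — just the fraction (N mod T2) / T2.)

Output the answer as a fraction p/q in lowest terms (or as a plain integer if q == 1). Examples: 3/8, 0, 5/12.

Chain of 4 gears, tooth counts: [14, 22, 19, 24]
  gear 0: T0=14, direction=positive, advance = 42 mod 14 = 0 teeth = 0/14 turn
  gear 1: T1=22, direction=negative, advance = 42 mod 22 = 20 teeth = 20/22 turn
  gear 2: T2=19, direction=positive, advance = 42 mod 19 = 4 teeth = 4/19 turn
  gear 3: T3=24, direction=negative, advance = 42 mod 24 = 18 teeth = 18/24 turn
Gear 2: 42 mod 19 = 4
Fraction = 4 / 19 = 4/19 (gcd(4,19)=1) = 4/19

Answer: 4/19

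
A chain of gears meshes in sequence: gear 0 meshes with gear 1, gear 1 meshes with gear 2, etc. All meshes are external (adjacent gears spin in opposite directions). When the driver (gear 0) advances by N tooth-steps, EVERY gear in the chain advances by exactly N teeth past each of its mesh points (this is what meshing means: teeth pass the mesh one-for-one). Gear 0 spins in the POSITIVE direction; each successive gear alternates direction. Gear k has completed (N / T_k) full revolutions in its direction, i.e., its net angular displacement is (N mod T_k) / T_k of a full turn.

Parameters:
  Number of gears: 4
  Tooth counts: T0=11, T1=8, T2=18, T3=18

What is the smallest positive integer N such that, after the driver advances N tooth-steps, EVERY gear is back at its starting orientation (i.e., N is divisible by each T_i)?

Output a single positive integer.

Gear k returns to start when N is a multiple of T_k.
All gears at start simultaneously when N is a common multiple of [11, 8, 18, 18]; the smallest such N is lcm(11, 8, 18, 18).
Start: lcm = T0 = 11
Fold in T1=8: gcd(11, 8) = 1; lcm(11, 8) = 11 * 8 / 1 = 88 / 1 = 88
Fold in T2=18: gcd(88, 18) = 2; lcm(88, 18) = 88 * 18 / 2 = 1584 / 2 = 792
Fold in T3=18: gcd(792, 18) = 18; lcm(792, 18) = 792 * 18 / 18 = 14256 / 18 = 792
Full cycle length = 792

Answer: 792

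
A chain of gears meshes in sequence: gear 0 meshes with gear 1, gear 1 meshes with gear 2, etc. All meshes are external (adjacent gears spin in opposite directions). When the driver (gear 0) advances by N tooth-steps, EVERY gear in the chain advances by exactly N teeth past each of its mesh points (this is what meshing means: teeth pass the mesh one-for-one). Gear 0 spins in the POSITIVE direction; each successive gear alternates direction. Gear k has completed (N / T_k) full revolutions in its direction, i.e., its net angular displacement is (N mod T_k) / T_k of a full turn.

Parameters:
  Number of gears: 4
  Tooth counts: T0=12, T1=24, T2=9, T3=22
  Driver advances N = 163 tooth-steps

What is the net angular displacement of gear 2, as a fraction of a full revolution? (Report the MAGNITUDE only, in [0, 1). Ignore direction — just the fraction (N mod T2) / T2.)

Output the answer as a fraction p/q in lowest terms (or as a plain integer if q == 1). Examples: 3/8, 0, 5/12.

Chain of 4 gears, tooth counts: [12, 24, 9, 22]
  gear 0: T0=12, direction=positive, advance = 163 mod 12 = 7 teeth = 7/12 turn
  gear 1: T1=24, direction=negative, advance = 163 mod 24 = 19 teeth = 19/24 turn
  gear 2: T2=9, direction=positive, advance = 163 mod 9 = 1 teeth = 1/9 turn
  gear 3: T3=22, direction=negative, advance = 163 mod 22 = 9 teeth = 9/22 turn
Gear 2: 163 mod 9 = 1
Fraction = 1 / 9 = 1/9 (gcd(1,9)=1) = 1/9

Answer: 1/9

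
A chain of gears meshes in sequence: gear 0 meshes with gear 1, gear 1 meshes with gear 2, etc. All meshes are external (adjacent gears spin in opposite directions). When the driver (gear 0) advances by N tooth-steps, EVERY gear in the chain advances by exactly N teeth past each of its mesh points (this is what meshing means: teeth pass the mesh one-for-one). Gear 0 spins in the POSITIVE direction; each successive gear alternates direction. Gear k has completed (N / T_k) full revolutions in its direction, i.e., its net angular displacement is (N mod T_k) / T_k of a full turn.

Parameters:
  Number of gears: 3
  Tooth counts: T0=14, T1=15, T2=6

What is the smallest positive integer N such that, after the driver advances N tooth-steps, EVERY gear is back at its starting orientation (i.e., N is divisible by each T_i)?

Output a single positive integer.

Gear k returns to start when N is a multiple of T_k.
All gears at start simultaneously when N is a common multiple of [14, 15, 6]; the smallest such N is lcm(14, 15, 6).
Start: lcm = T0 = 14
Fold in T1=15: gcd(14, 15) = 1; lcm(14, 15) = 14 * 15 / 1 = 210 / 1 = 210
Fold in T2=6: gcd(210, 6) = 6; lcm(210, 6) = 210 * 6 / 6 = 1260 / 6 = 210
Full cycle length = 210

Answer: 210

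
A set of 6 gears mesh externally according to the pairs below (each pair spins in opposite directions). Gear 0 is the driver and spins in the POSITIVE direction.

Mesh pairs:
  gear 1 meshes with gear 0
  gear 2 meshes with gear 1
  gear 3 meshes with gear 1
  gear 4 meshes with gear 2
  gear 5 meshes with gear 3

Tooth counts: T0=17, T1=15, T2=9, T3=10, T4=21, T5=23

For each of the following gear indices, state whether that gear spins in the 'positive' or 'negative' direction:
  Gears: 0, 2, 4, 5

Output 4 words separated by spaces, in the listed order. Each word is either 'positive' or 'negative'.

Gear 0 (driver): positive (depth 0)
  gear 1: meshes with gear 0 -> depth 1 -> negative (opposite of gear 0)
  gear 2: meshes with gear 1 -> depth 2 -> positive (opposite of gear 1)
  gear 3: meshes with gear 1 -> depth 2 -> positive (opposite of gear 1)
  gear 4: meshes with gear 2 -> depth 3 -> negative (opposite of gear 2)
  gear 5: meshes with gear 3 -> depth 3 -> negative (opposite of gear 3)
Queried indices 0, 2, 4, 5 -> positive, positive, negative, negative

Answer: positive positive negative negative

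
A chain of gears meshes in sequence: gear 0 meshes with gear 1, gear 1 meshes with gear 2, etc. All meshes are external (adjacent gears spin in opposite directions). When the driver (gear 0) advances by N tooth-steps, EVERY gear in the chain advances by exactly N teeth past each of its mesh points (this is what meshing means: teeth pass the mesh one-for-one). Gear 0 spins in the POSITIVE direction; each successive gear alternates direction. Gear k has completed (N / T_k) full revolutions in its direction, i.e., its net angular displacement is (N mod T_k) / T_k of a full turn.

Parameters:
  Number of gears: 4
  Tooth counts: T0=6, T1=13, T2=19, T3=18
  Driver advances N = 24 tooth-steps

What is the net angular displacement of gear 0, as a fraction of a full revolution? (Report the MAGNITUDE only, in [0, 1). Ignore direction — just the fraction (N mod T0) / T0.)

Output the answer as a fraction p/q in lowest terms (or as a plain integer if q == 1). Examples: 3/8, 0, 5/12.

Answer: 0

Derivation:
Chain of 4 gears, tooth counts: [6, 13, 19, 18]
  gear 0: T0=6, direction=positive, advance = 24 mod 6 = 0 teeth = 0/6 turn
  gear 1: T1=13, direction=negative, advance = 24 mod 13 = 11 teeth = 11/13 turn
  gear 2: T2=19, direction=positive, advance = 24 mod 19 = 5 teeth = 5/19 turn
  gear 3: T3=18, direction=negative, advance = 24 mod 18 = 6 teeth = 6/18 turn
Gear 0: 24 mod 6 = 0
Fraction = 0 / 6 = 0/1 (gcd(0,6)=6) = 0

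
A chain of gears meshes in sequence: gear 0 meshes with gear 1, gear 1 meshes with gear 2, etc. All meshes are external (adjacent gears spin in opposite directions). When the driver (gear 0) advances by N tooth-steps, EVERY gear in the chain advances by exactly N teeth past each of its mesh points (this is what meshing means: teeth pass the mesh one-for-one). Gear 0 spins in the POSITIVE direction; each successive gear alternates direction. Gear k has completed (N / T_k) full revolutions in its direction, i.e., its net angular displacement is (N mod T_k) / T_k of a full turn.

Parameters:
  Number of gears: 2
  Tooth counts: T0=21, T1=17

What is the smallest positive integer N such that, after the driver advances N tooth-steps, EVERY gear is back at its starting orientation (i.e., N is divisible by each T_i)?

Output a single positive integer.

Answer: 357

Derivation:
Gear k returns to start when N is a multiple of T_k.
All gears at start simultaneously when N is a common multiple of [21, 17]; the smallest such N is lcm(21, 17).
Start: lcm = T0 = 21
Fold in T1=17: gcd(21, 17) = 1; lcm(21, 17) = 21 * 17 / 1 = 357 / 1 = 357
Full cycle length = 357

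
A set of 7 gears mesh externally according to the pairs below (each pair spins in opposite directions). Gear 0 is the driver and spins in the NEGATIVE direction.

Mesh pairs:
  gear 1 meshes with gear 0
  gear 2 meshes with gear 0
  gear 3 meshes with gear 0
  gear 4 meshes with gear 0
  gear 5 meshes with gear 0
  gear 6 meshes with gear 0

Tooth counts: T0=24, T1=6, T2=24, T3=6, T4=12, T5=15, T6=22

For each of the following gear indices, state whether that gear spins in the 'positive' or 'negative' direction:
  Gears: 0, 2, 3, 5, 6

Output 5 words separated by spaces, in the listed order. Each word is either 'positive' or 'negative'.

Gear 0 (driver): negative (depth 0)
  gear 1: meshes with gear 0 -> depth 1 -> positive (opposite of gear 0)
  gear 2: meshes with gear 0 -> depth 1 -> positive (opposite of gear 0)
  gear 3: meshes with gear 0 -> depth 1 -> positive (opposite of gear 0)
  gear 4: meshes with gear 0 -> depth 1 -> positive (opposite of gear 0)
  gear 5: meshes with gear 0 -> depth 1 -> positive (opposite of gear 0)
  gear 6: meshes with gear 0 -> depth 1 -> positive (opposite of gear 0)
Queried indices 0, 2, 3, 5, 6 -> negative, positive, positive, positive, positive

Answer: negative positive positive positive positive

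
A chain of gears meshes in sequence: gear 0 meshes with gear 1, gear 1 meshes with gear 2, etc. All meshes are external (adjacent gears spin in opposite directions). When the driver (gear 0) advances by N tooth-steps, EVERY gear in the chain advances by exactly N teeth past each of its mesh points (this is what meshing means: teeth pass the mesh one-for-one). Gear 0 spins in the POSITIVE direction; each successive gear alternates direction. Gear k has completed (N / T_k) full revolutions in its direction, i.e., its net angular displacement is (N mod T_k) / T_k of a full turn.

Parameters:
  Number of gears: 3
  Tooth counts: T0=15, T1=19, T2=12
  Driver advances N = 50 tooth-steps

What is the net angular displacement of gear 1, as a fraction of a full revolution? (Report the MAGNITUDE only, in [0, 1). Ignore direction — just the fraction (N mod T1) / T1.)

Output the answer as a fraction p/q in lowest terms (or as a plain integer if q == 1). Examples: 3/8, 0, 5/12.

Chain of 3 gears, tooth counts: [15, 19, 12]
  gear 0: T0=15, direction=positive, advance = 50 mod 15 = 5 teeth = 5/15 turn
  gear 1: T1=19, direction=negative, advance = 50 mod 19 = 12 teeth = 12/19 turn
  gear 2: T2=12, direction=positive, advance = 50 mod 12 = 2 teeth = 2/12 turn
Gear 1: 50 mod 19 = 12
Fraction = 12 / 19 = 12/19 (gcd(12,19)=1) = 12/19

Answer: 12/19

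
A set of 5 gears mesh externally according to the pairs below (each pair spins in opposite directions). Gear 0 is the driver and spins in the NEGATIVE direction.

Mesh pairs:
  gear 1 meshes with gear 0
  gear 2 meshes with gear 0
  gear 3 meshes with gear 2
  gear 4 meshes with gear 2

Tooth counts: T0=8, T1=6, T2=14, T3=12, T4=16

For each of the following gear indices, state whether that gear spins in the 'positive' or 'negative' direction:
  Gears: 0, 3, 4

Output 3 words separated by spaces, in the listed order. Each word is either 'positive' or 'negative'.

Gear 0 (driver): negative (depth 0)
  gear 1: meshes with gear 0 -> depth 1 -> positive (opposite of gear 0)
  gear 2: meshes with gear 0 -> depth 1 -> positive (opposite of gear 0)
  gear 3: meshes with gear 2 -> depth 2 -> negative (opposite of gear 2)
  gear 4: meshes with gear 2 -> depth 2 -> negative (opposite of gear 2)
Queried indices 0, 3, 4 -> negative, negative, negative

Answer: negative negative negative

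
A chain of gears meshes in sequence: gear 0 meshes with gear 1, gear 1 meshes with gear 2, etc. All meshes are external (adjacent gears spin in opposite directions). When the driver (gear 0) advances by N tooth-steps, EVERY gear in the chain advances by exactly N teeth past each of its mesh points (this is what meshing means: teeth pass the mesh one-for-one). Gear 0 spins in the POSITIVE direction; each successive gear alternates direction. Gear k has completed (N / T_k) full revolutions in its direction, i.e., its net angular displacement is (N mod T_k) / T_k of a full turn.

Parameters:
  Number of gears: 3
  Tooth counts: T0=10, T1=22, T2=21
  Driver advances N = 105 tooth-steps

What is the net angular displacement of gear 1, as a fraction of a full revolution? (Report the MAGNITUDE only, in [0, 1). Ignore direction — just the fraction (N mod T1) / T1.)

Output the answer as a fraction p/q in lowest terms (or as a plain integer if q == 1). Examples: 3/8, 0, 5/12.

Answer: 17/22

Derivation:
Chain of 3 gears, tooth counts: [10, 22, 21]
  gear 0: T0=10, direction=positive, advance = 105 mod 10 = 5 teeth = 5/10 turn
  gear 1: T1=22, direction=negative, advance = 105 mod 22 = 17 teeth = 17/22 turn
  gear 2: T2=21, direction=positive, advance = 105 mod 21 = 0 teeth = 0/21 turn
Gear 1: 105 mod 22 = 17
Fraction = 17 / 22 = 17/22 (gcd(17,22)=1) = 17/22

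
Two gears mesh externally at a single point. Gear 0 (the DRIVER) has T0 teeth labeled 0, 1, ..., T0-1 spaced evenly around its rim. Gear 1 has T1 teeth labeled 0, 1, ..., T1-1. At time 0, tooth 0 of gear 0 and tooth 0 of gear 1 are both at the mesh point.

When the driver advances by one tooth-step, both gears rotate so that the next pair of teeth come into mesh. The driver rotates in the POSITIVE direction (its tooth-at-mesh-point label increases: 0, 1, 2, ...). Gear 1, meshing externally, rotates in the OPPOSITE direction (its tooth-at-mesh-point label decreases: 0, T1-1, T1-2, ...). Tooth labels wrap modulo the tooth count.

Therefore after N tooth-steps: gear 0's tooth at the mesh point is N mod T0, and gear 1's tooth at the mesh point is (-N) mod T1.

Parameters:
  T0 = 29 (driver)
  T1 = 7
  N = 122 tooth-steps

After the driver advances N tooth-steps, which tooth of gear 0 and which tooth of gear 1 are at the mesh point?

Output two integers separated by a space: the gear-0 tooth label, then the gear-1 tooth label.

Gear 0 (driver, T0=29): tooth at mesh = N mod T0
  122 = 4 * 29 + 6, so 122 mod 29 = 6
  gear 0 tooth = 6
Gear 1 (driven, T1=7): tooth at mesh = (-N) mod T1
  122 = 17 * 7 + 3, so 122 mod 7 = 3
  (-122) mod 7 = (-3) mod 7 = 7 - 3 = 4
Mesh after 122 steps: gear-0 tooth 6 meets gear-1 tooth 4

Answer: 6 4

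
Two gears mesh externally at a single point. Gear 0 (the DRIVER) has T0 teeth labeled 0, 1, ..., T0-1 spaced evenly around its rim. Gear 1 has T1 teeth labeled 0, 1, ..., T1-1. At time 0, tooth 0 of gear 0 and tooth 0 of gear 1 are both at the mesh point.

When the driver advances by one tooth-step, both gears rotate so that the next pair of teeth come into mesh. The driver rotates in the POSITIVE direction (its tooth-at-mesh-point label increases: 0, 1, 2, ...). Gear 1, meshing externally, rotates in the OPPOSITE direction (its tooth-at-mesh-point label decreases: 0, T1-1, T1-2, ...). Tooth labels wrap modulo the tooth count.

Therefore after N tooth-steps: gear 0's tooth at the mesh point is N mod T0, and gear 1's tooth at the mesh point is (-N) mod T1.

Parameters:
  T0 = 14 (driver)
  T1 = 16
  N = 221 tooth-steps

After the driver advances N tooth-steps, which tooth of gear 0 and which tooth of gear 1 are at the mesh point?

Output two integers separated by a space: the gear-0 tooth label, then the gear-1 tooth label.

Answer: 11 3

Derivation:
Gear 0 (driver, T0=14): tooth at mesh = N mod T0
  221 = 15 * 14 + 11, so 221 mod 14 = 11
  gear 0 tooth = 11
Gear 1 (driven, T1=16): tooth at mesh = (-N) mod T1
  221 = 13 * 16 + 13, so 221 mod 16 = 13
  (-221) mod 16 = (-13) mod 16 = 16 - 13 = 3
Mesh after 221 steps: gear-0 tooth 11 meets gear-1 tooth 3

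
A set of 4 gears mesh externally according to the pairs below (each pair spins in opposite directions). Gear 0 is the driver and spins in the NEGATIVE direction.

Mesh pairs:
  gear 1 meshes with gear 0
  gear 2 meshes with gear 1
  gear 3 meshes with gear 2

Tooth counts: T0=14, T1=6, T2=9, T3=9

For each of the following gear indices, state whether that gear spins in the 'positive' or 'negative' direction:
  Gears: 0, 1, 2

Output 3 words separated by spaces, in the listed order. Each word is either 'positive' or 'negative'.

Answer: negative positive negative

Derivation:
Gear 0 (driver): negative (depth 0)
  gear 1: meshes with gear 0 -> depth 1 -> positive (opposite of gear 0)
  gear 2: meshes with gear 1 -> depth 2 -> negative (opposite of gear 1)
  gear 3: meshes with gear 2 -> depth 3 -> positive (opposite of gear 2)
Queried indices 0, 1, 2 -> negative, positive, negative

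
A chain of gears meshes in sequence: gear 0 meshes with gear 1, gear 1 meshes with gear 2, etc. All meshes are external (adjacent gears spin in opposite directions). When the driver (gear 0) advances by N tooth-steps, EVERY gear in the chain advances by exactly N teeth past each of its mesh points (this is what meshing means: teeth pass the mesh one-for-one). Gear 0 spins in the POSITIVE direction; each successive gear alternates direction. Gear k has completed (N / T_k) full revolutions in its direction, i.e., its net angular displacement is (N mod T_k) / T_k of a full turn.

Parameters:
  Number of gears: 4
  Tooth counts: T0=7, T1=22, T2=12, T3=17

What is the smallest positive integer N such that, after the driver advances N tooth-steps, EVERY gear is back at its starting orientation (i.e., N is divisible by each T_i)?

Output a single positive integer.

Answer: 15708

Derivation:
Gear k returns to start when N is a multiple of T_k.
All gears at start simultaneously when N is a common multiple of [7, 22, 12, 17]; the smallest such N is lcm(7, 22, 12, 17).
Start: lcm = T0 = 7
Fold in T1=22: gcd(7, 22) = 1; lcm(7, 22) = 7 * 22 / 1 = 154 / 1 = 154
Fold in T2=12: gcd(154, 12) = 2; lcm(154, 12) = 154 * 12 / 2 = 1848 / 2 = 924
Fold in T3=17: gcd(924, 17) = 1; lcm(924, 17) = 924 * 17 / 1 = 15708 / 1 = 15708
Full cycle length = 15708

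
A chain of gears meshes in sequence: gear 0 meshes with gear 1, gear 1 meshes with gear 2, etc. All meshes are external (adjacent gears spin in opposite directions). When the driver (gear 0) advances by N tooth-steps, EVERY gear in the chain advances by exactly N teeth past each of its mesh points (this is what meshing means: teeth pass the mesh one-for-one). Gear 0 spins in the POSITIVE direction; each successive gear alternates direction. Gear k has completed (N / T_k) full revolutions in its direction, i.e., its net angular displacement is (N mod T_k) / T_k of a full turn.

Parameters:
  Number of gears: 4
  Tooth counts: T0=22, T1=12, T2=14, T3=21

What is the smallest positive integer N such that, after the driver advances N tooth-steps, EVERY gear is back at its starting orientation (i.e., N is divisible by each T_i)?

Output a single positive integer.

Gear k returns to start when N is a multiple of T_k.
All gears at start simultaneously when N is a common multiple of [22, 12, 14, 21]; the smallest such N is lcm(22, 12, 14, 21).
Start: lcm = T0 = 22
Fold in T1=12: gcd(22, 12) = 2; lcm(22, 12) = 22 * 12 / 2 = 264 / 2 = 132
Fold in T2=14: gcd(132, 14) = 2; lcm(132, 14) = 132 * 14 / 2 = 1848 / 2 = 924
Fold in T3=21: gcd(924, 21) = 21; lcm(924, 21) = 924 * 21 / 21 = 19404 / 21 = 924
Full cycle length = 924

Answer: 924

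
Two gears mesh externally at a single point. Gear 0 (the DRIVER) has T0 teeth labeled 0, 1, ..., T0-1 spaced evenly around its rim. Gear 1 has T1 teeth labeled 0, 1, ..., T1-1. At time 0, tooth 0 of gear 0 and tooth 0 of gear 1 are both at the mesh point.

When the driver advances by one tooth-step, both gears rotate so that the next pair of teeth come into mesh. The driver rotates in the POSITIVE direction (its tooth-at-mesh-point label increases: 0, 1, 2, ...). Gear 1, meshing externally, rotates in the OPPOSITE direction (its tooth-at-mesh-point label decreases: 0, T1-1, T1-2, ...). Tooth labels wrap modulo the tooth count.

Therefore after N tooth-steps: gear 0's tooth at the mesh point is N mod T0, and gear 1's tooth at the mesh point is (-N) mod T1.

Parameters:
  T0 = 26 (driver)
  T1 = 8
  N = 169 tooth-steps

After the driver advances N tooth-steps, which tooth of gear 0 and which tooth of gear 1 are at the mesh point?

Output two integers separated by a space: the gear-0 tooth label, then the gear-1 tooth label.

Gear 0 (driver, T0=26): tooth at mesh = N mod T0
  169 = 6 * 26 + 13, so 169 mod 26 = 13
  gear 0 tooth = 13
Gear 1 (driven, T1=8): tooth at mesh = (-N) mod T1
  169 = 21 * 8 + 1, so 169 mod 8 = 1
  (-169) mod 8 = (-1) mod 8 = 8 - 1 = 7
Mesh after 169 steps: gear-0 tooth 13 meets gear-1 tooth 7

Answer: 13 7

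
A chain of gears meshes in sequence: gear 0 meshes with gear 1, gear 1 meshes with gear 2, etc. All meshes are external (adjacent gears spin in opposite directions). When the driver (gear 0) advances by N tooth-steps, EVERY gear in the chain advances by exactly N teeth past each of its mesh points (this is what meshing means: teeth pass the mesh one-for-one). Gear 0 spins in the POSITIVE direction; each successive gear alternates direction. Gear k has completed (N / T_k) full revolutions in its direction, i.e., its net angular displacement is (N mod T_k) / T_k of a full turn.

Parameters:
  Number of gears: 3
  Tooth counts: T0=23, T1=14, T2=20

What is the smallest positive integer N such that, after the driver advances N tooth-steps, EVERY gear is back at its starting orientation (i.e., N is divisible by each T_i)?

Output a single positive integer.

Answer: 3220

Derivation:
Gear k returns to start when N is a multiple of T_k.
All gears at start simultaneously when N is a common multiple of [23, 14, 20]; the smallest such N is lcm(23, 14, 20).
Start: lcm = T0 = 23
Fold in T1=14: gcd(23, 14) = 1; lcm(23, 14) = 23 * 14 / 1 = 322 / 1 = 322
Fold in T2=20: gcd(322, 20) = 2; lcm(322, 20) = 322 * 20 / 2 = 6440 / 2 = 3220
Full cycle length = 3220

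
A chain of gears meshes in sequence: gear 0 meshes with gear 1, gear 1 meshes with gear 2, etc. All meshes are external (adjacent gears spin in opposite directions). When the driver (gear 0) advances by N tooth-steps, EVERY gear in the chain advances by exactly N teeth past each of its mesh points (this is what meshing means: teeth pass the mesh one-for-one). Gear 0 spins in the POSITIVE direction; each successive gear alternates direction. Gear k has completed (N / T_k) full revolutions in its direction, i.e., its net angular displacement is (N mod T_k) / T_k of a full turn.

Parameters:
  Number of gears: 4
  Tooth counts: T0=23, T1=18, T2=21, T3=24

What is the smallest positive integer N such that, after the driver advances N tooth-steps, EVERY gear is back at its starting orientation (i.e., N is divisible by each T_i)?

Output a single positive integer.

Answer: 11592

Derivation:
Gear k returns to start when N is a multiple of T_k.
All gears at start simultaneously when N is a common multiple of [23, 18, 21, 24]; the smallest such N is lcm(23, 18, 21, 24).
Start: lcm = T0 = 23
Fold in T1=18: gcd(23, 18) = 1; lcm(23, 18) = 23 * 18 / 1 = 414 / 1 = 414
Fold in T2=21: gcd(414, 21) = 3; lcm(414, 21) = 414 * 21 / 3 = 8694 / 3 = 2898
Fold in T3=24: gcd(2898, 24) = 6; lcm(2898, 24) = 2898 * 24 / 6 = 69552 / 6 = 11592
Full cycle length = 11592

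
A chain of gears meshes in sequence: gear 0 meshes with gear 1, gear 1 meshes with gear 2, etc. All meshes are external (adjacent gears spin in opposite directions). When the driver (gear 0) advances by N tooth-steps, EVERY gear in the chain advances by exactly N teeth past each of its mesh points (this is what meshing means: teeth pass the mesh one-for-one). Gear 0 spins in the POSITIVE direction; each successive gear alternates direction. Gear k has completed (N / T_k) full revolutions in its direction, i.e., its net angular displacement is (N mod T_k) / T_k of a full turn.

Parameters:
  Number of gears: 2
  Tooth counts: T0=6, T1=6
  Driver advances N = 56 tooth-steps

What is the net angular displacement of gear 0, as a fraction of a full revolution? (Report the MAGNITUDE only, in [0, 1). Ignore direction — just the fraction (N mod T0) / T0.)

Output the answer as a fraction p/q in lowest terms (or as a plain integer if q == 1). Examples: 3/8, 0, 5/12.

Answer: 1/3

Derivation:
Chain of 2 gears, tooth counts: [6, 6]
  gear 0: T0=6, direction=positive, advance = 56 mod 6 = 2 teeth = 2/6 turn
  gear 1: T1=6, direction=negative, advance = 56 mod 6 = 2 teeth = 2/6 turn
Gear 0: 56 mod 6 = 2
Fraction = 2 / 6 = 1/3 (gcd(2,6)=2) = 1/3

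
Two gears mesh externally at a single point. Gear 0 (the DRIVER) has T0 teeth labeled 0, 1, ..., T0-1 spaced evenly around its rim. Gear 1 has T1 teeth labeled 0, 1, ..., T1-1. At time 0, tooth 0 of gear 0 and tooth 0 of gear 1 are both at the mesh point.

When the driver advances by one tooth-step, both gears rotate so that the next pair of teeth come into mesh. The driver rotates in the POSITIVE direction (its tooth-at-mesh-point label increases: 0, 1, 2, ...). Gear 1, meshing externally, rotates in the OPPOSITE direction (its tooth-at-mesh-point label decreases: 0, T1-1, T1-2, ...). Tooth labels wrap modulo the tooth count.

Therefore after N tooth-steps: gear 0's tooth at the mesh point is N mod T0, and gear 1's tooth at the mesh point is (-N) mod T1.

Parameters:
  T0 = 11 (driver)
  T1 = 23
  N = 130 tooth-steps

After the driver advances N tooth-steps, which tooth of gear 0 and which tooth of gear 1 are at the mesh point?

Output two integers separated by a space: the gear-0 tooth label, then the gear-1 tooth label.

Answer: 9 8

Derivation:
Gear 0 (driver, T0=11): tooth at mesh = N mod T0
  130 = 11 * 11 + 9, so 130 mod 11 = 9
  gear 0 tooth = 9
Gear 1 (driven, T1=23): tooth at mesh = (-N) mod T1
  130 = 5 * 23 + 15, so 130 mod 23 = 15
  (-130) mod 23 = (-15) mod 23 = 23 - 15 = 8
Mesh after 130 steps: gear-0 tooth 9 meets gear-1 tooth 8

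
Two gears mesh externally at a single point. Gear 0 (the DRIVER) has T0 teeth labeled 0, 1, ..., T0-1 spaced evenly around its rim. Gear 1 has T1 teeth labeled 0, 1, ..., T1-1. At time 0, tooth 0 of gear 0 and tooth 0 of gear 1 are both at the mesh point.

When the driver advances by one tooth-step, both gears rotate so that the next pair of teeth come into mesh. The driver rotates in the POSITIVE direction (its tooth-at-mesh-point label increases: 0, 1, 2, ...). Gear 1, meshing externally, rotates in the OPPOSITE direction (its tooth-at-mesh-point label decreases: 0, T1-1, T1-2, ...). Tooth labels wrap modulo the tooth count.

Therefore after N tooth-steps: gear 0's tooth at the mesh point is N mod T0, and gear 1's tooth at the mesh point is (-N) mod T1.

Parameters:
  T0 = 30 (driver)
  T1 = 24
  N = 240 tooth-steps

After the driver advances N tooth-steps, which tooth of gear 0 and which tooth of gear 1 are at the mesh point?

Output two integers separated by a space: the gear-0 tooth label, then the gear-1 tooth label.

Gear 0 (driver, T0=30): tooth at mesh = N mod T0
  240 = 8 * 30 + 0, so 240 mod 30 = 0
  gear 0 tooth = 0
Gear 1 (driven, T1=24): tooth at mesh = (-N) mod T1
  240 = 10 * 24 + 0, so 240 mod 24 = 0
  (-240) mod 24 = 0
Mesh after 240 steps: gear-0 tooth 0 meets gear-1 tooth 0

Answer: 0 0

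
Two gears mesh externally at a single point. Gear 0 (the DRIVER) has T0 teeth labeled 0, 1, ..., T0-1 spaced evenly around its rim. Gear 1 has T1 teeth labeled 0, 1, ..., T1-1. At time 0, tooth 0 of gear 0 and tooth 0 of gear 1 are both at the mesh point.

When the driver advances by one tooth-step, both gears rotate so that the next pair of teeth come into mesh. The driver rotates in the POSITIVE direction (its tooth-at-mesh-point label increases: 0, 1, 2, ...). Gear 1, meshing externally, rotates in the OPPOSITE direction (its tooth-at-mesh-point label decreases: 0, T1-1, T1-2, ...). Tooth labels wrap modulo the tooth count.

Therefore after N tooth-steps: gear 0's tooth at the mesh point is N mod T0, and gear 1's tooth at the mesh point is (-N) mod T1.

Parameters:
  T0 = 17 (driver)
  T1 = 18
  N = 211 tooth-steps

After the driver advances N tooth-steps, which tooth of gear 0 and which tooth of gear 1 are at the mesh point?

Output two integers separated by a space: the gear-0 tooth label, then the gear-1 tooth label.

Gear 0 (driver, T0=17): tooth at mesh = N mod T0
  211 = 12 * 17 + 7, so 211 mod 17 = 7
  gear 0 tooth = 7
Gear 1 (driven, T1=18): tooth at mesh = (-N) mod T1
  211 = 11 * 18 + 13, so 211 mod 18 = 13
  (-211) mod 18 = (-13) mod 18 = 18 - 13 = 5
Mesh after 211 steps: gear-0 tooth 7 meets gear-1 tooth 5

Answer: 7 5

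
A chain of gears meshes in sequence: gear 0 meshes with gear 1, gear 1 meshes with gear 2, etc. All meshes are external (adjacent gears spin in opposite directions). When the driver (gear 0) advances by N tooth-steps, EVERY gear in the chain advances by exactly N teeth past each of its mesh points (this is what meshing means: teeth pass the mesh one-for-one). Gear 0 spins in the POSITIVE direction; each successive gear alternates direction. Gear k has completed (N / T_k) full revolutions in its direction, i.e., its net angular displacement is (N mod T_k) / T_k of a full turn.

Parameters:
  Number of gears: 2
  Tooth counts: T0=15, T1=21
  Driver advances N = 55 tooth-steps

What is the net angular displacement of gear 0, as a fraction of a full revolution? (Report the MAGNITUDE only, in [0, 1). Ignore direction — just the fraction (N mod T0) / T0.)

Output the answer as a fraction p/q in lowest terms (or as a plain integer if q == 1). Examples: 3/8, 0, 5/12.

Chain of 2 gears, tooth counts: [15, 21]
  gear 0: T0=15, direction=positive, advance = 55 mod 15 = 10 teeth = 10/15 turn
  gear 1: T1=21, direction=negative, advance = 55 mod 21 = 13 teeth = 13/21 turn
Gear 0: 55 mod 15 = 10
Fraction = 10 / 15 = 2/3 (gcd(10,15)=5) = 2/3

Answer: 2/3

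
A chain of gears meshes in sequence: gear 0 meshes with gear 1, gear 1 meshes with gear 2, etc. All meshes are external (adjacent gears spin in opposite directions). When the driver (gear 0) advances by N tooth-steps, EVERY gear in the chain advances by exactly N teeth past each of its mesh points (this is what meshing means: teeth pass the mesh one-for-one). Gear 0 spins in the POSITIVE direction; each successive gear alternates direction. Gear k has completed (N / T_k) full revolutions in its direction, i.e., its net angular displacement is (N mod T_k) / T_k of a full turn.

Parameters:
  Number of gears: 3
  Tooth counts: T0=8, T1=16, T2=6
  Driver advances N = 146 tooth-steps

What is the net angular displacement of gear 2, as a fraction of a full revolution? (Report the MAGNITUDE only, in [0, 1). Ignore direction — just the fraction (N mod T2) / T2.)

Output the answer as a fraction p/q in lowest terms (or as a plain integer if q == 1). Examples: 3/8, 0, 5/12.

Chain of 3 gears, tooth counts: [8, 16, 6]
  gear 0: T0=8, direction=positive, advance = 146 mod 8 = 2 teeth = 2/8 turn
  gear 1: T1=16, direction=negative, advance = 146 mod 16 = 2 teeth = 2/16 turn
  gear 2: T2=6, direction=positive, advance = 146 mod 6 = 2 teeth = 2/6 turn
Gear 2: 146 mod 6 = 2
Fraction = 2 / 6 = 1/3 (gcd(2,6)=2) = 1/3

Answer: 1/3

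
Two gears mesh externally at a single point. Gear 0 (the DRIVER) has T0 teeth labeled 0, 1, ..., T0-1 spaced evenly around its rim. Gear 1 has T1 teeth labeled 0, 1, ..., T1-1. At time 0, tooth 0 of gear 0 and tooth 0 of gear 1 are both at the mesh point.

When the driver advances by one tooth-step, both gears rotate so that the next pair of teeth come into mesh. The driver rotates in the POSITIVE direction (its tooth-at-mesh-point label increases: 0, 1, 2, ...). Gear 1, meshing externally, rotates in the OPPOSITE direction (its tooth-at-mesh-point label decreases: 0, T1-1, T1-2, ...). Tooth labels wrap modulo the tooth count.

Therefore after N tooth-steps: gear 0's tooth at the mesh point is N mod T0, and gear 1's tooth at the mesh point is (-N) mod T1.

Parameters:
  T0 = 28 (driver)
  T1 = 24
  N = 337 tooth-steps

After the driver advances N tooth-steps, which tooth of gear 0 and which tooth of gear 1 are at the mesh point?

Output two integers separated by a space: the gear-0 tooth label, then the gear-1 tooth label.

Answer: 1 23

Derivation:
Gear 0 (driver, T0=28): tooth at mesh = N mod T0
  337 = 12 * 28 + 1, so 337 mod 28 = 1
  gear 0 tooth = 1
Gear 1 (driven, T1=24): tooth at mesh = (-N) mod T1
  337 = 14 * 24 + 1, so 337 mod 24 = 1
  (-337) mod 24 = (-1) mod 24 = 24 - 1 = 23
Mesh after 337 steps: gear-0 tooth 1 meets gear-1 tooth 23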